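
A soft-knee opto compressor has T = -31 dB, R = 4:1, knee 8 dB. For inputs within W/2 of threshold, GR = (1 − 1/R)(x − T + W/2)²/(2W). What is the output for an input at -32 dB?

-32.421875 dB

x − T + W/2 = -32 − (-31) + 4 = 3.
GR = (1 − 1/4) × 3² / 16 = 0.75 × 9 / 16 = 0.421875 dB.
Output = -32 − 0.421875 = -32.421875 dB.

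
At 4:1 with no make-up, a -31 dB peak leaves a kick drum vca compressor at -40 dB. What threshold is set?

-43 dB

Let T be the threshold. Output overshoot = (input overshoot)/R, so -40 − T = (-31 − T)/4.
4·(-40 − T) = -31 − T → 3·T = -160 − (-31) = -129.
T = -129/3 = -43 dB.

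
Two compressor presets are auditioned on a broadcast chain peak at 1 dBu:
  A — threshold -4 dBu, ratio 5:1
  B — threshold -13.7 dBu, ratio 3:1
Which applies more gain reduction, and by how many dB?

B, by 5.8 dB

A: GR = 5 − 5/5 = 4 dB.
B: GR = 14.7 − 14.7/3 = 9.8 dB.
B applies 5.8 dB more gain reduction.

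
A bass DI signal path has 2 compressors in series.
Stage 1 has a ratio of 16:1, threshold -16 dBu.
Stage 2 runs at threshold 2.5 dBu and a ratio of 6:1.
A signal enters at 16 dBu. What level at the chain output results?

Stage 1: overshoot 32 dB → 32/16 = 2 dB → -14 dBu.
Stage 2: below threshold (-14 ≤ 2.5); passes unchanged; output -14 dBu.

-14 dBu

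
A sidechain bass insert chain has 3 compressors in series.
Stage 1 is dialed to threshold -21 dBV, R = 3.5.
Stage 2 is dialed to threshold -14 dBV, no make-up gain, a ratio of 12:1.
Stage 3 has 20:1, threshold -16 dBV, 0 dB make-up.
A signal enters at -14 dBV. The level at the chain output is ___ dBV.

Stage 1: overshoot 7 dB → 7/3.5 = 2 dB → -19 dBV.
Stage 2: -19 dBV is at or below the -14 dBV threshold — no compression; output -19 dBV.
Stage 3: -19 dBV ≤ -16 dBV, so stage 3 doesn't engage; output -19 dBV.

-19 dBV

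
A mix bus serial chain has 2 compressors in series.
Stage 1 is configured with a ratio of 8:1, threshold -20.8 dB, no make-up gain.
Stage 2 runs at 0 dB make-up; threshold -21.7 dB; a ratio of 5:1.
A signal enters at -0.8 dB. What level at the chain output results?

Stage 1: -0.8 dB is 20 dB over -20.8 dB; at 8:1 that becomes 2.5 dB over, giving -18.3 dB.
Stage 2: 3.4 dB above -21.7 dB, reduced 5:1 to 0.68 dB above → -21.02 dB.

-21.02 dB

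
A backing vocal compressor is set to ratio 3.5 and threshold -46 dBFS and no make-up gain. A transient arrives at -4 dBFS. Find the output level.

-4 dBFS sits 42 dB over threshold.
3.5:1 compression reduces that to 42/3.5 = 12 dB over.
Output = -46 + 12 = -34 dBFS.

-34 dBFS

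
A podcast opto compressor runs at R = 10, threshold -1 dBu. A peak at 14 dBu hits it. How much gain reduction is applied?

The signal is 15 dB above threshold.
After 10:1 compression the overshoot becomes 15/10 = 1.5 dB.
So the signal is attenuated by 15 − 1.5 = 13.5 dB.

13.5 dB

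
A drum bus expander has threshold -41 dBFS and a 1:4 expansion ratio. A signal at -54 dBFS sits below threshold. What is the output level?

The input is 13 dB below the -41 dBFS threshold.
A 1:4 expander multiplies undershoot by 4: 13 × 4 = 52 dB below threshold.
Output = -41 − 52 = -93 dBFS.

-93 dBFS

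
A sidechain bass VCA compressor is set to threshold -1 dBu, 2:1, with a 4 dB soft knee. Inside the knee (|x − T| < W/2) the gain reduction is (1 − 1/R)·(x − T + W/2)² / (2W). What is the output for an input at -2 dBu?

-2.0625 dBu

x − T + W/2 = -2 − (-1) + 2 = 1.
GR = (1 − 1/2) × 1² / 8 = 0.5 × 1 / 8 = 0.0625 dB.
Output = -2 − 0.0625 = -2.0625 dBu.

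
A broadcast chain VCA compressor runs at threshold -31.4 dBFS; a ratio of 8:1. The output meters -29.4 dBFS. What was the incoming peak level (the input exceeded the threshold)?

That's 2 dB above the -31.4 dBFS threshold.
Before 8:1 compression the overshoot was 2 × 8 = 16 dB, so input = -31.4 + 16 = -15.4 dBFS.

-15.4 dBFS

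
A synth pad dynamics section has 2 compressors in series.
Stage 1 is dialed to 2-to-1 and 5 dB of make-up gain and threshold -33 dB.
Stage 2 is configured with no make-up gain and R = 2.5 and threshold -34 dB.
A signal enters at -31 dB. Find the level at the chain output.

Stage 1: -31 dB is 2 dB over -33 dB; at 2:1 that becomes 1 dB over, giving -32 dB; +5 dB make-up → -27 dB.
Stage 2: -27 dB is 7 dB over -34 dB; at 2.5:1 that becomes 2.8 dB over, giving -31.2 dB.

-31.2 dB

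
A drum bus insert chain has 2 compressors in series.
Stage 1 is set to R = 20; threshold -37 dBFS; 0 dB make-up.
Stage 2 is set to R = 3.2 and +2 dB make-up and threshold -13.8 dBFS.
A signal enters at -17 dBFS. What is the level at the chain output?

-34 dBFS

Stage 1: -17 dBFS is 20 dB over -37 dBFS; at 20:1 that becomes 1 dB over, giving -36 dBFS.
Stage 2: below threshold (-36 ≤ -13.8); passes unchanged; make-up brings it to -34 dBFS.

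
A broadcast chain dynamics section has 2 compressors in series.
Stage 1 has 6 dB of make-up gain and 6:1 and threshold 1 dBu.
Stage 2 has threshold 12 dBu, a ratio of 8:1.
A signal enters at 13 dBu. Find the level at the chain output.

9 dBu

Stage 1: overshoot 12 dB → 12/6 = 2 dB → 3 dBu; +6 dB make-up → 9 dBu.
Stage 2: 9 dBu ≤ 12 dBu, so stage 2 doesn't engage; output 9 dBu.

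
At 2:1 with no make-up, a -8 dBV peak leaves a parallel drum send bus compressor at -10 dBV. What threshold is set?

Input is 4 dB above T (since output overshoot × R = input overshoot: (-10 − T)·2 = -8 − T gives T = -12 dBV).
Check: -12 + (-8 − (-12))/2 = -12 + 2 = -10 dBV. ✓

-12 dBV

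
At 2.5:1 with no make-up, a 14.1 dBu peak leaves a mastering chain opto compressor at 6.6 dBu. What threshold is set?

1.6 dBu

Let T be the threshold. Output overshoot = (input overshoot)/R, so 6.6 − T = (14.1 − T)/2.5.
2.5·(6.6 − T) = 14.1 − T → 1.5·T = 16.5 − 14.1 = 2.4.
T = 2.4/1.5 = 1.6 dBu.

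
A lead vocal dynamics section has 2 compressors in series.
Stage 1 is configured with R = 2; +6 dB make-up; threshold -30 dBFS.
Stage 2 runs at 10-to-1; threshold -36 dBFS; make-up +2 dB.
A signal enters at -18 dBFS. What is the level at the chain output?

-32.2 dBFS

Stage 1: -18 dBFS is 12 dB over -30 dBFS; at 2:1 that becomes 6 dB over, giving -24 dBFS; +6 dB make-up → -18 dBFS.
Stage 2: 18 dB above -36 dBFS, reduced 10:1 to 1.8 dB above → -34.2 dBFS; +2 dB make-up → -32.2 dBFS.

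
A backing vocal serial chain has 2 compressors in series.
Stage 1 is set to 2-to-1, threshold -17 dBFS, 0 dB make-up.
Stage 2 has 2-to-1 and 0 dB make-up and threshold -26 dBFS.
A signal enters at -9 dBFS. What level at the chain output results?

-19.5 dBFS

Stage 1: overshoot 8 dB → 8/2 = 4 dB → -13 dBFS.
Stage 2: overshoot 13 dB → 13/2 = 6.5 dB → -19.5 dBFS.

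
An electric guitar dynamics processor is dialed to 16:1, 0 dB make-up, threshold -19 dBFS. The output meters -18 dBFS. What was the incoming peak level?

-3 dBFS

The compressed level sits -18 − (-19) = 1 dB over threshold.
Input overshoot = R × output overshoot = 16 dB → input = -19 + 16 = -3 dBFS.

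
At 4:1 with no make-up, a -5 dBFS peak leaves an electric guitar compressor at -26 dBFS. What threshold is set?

Gain reduction = -5 − (-26) = 21 dB; output overshoot = GR / (R − 1) = 21 / 3 = 7 dB.
Threshold = output − output overshoot = -26 − 7 = -33 dBFS.

-33 dBFS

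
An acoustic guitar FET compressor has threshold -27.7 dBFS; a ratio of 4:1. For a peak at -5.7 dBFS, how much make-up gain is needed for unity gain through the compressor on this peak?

Overshoot 22 dB → 22/4 = 5.5 dB after compression, so the compressed level is -27.7 + 5.5 = -22.2 dBFS.
Make-up = target − compressed = -5.7 − (-22.2) = 16.5 dB.

16.5 dB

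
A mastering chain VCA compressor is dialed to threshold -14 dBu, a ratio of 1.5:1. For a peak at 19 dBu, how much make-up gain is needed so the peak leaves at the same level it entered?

11 dB

Overshoot 33 dB → 33/1.5 = 22 dB after compression, so the compressed level is -14 + 22 = 8 dBu.
Make-up = target − compressed = 19 − 8 = 11 dB.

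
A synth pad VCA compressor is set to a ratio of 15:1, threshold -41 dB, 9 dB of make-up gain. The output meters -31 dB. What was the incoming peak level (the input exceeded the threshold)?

Before make-up, the level was -31 − 9 = -40 dB.
That's 1 dB above the -41 dB threshold.
Before 15:1 compression the overshoot was 1 × 15 = 15 dB, so input = -41 + 15 = -26 dB.

-26 dB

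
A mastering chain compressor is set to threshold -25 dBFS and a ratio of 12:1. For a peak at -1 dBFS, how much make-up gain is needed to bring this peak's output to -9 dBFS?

The peak compresses to -25 + 24/12 = -23 dBFS.
To reach -9 dBFS requires -9 − (-23) = 14 dB of make-up.

14 dB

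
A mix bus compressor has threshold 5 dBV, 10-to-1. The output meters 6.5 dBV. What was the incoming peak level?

The compressed level sits 6.5 − 5 = 1.5 dB over threshold.
Before 10:1 compression the overshoot was 1.5 × 10 = 15 dB, so input = 5 + 15 = 20 dBV.

20 dBV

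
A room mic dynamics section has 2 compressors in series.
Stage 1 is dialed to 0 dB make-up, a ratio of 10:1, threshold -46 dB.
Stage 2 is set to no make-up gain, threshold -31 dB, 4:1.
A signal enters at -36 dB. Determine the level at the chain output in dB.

-45 dB

Stage 1: -36 dB is 10 dB over -46 dB; at 10:1 that becomes 1 dB over, giving -45 dB.
Stage 2: -45 dB ≤ -31 dB, so stage 2 doesn't engage; output -45 dB.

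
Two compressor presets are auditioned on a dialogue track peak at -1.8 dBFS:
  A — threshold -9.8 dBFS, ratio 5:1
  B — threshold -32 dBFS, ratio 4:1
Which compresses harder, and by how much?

A: 8 dB over, compressed to 1.6 dB over, so 6.4 dB of GR.
B: 30.2 dB over, compressed to 7.55 dB over, so 22.65 dB of GR.
B applies 16.25 dB more gain reduction.

B, by 16.25 dB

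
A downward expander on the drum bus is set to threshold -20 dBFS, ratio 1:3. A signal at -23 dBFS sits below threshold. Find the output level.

-29 dBFS

Below threshold, a 1:3 expander applies gain = (3−1)×(T − x) of attenuation.
(3−1) × 3 = 6 dB, so output = -23 − 6 = -29 dBFS.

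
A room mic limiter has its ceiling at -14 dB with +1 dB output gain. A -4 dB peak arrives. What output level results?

The limiter clamps the peak to its -14 dB ceiling.
Output gain then adds 1 dB: -14 + 1 = -13 dB.

-13 dB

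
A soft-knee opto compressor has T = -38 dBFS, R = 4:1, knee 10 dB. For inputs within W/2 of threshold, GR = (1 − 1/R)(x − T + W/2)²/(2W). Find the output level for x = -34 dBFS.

x − T + W/2 = -34 − (-38) + 5 = 9.
GR = (1 − 1/4) × 9² / 20 = 0.75 × 81 / 20 = 3.0375 dB.
Output = -34 − 3.0375 = -37.0375 dBFS.

-37.0375 dBFS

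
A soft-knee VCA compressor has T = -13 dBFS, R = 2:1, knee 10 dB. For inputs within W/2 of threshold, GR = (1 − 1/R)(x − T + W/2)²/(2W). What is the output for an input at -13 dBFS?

x − T + W/2 = -13 − (-13) + 5 = 5.
GR = (1 − 1/2) × 5² / 20 = 0.5 × 25 / 20 = 0.625 dB.
Output = -13 − 0.625 = -13.625 dBFS.

-13.625 dBFS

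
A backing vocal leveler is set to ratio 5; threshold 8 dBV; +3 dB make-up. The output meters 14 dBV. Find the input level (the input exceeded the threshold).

23 dBV

Before make-up, the level was 14 − 3 = 11 dBV.
That's 3 dB above the 8 dBV threshold.
Undo the ratio: input overshoot = 3 × 5 = 15 dB, giving input = 23 dBV.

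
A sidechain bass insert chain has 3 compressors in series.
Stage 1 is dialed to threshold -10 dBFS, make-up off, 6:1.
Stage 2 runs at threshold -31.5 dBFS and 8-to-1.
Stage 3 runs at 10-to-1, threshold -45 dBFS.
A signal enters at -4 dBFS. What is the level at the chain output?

-43.36875 dBFS

Stage 1: -4 dBFS is 6 dB over -10 dBFS; at 6:1 that becomes 1 dB over, giving -9 dBFS.
Stage 2: 22.5 dB above -31.5 dBFS, reduced 8:1 to 2.8125 dB above → -28.6875 dBFS.
Stage 3: overshoot 16.3125 dB → 16.3125/10 = 1.63125 dB → -43.36875 dBFS.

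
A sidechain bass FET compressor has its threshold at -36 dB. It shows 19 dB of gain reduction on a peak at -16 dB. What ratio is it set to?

Input overshoot = -16 − (-36) = 20 dB.
Output overshoot = 20 − 19 = 1 dB.
Ratio = input overshoot / output overshoot = 20 / 1 = 20.

20:1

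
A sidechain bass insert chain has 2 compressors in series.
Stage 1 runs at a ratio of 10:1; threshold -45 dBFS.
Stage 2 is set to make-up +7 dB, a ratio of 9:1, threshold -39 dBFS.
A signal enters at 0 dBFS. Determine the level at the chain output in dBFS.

Stage 1: overshoot 45 dB → 45/10 = 4.5 dB → -40.5 dBFS.
Stage 2: below threshold (-40.5 ≤ -39); passes unchanged; make-up brings it to -33.5 dBFS.

-33.5 dBFS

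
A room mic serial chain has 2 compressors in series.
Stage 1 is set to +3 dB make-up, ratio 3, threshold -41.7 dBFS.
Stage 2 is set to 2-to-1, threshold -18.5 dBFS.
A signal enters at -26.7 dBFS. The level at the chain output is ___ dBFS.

Stage 1: -26.7 dBFS is 15 dB over -41.7 dBFS; at 3:1 that becomes 5 dB over, giving -36.7 dBFS; +3 dB make-up → -33.7 dBFS.
Stage 2: below threshold (-33.7 ≤ -18.5); passes unchanged; output -33.7 dBFS.

-33.7 dBFS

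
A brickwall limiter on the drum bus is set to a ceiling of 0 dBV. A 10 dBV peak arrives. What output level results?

0 dBV

The limiter clamps the peak to its 0 dBV ceiling.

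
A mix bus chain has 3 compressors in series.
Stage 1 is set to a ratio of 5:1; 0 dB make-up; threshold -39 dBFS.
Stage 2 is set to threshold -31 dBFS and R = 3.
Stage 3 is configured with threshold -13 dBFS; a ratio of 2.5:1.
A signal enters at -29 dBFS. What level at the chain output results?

-37 dBFS

Stage 1: -29 dBFS is 10 dB over -39 dBFS; at 5:1 that becomes 2 dB over, giving -37 dBFS.
Stage 2: -37 dBFS ≤ -31 dBFS, so stage 2 doesn't engage; output -37 dBFS.
Stage 3: -37 dBFS ≤ -13 dBFS, so stage 3 doesn't engage; output -37 dBFS.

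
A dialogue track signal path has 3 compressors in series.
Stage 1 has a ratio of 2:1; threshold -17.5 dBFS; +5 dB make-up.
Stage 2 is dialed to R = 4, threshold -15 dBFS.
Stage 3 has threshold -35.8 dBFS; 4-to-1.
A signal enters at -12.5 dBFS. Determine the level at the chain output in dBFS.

-30.2875 dBFS

Stage 1: overshoot 5 dB → 5/2 = 2.5 dB → -15 dBFS; +5 dB make-up → -10 dBFS.
Stage 2: 5 dB above -15 dBFS, reduced 4:1 to 1.25 dB above → -13.75 dBFS.
Stage 3: overshoot 22.05 dB → 22.05/4 = 5.5125 dB → -30.2875 dBFS.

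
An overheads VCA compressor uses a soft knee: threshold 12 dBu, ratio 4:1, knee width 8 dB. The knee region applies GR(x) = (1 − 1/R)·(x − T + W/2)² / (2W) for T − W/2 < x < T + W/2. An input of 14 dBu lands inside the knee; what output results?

x − T + W/2 = 14 − 12 + 4 = 6.
GR = (1 − 1/4) × 6² / 16 = 0.75 × 36 / 16 = 1.6875 dB.
Output = 14 − 1.6875 = 12.3125 dBu.

12.3125 dBu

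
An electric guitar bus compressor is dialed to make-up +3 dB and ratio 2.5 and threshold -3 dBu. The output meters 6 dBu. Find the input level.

12 dBu

Remove make-up: 6 − 3 = 3 dBu.
That's 6 dB above the -3 dBu threshold.
Before 2.5:1 compression the overshoot was 6 × 2.5 = 15 dB, so input = -3 + 15 = 12 dBu.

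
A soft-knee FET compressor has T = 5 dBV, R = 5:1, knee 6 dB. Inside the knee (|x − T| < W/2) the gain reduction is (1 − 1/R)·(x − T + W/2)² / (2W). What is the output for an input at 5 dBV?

4.4 dBV

x − T + W/2 = 5 − 5 + 3 = 3.
GR = (1 − 1/5) × 3² / 12 = 0.8 × 9 / 12 = 0.6 dB.
Output = 5 − 0.6 = 4.4 dBV.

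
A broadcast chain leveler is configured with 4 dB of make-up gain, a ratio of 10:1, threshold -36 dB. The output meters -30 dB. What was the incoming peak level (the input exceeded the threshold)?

-16 dB

Before make-up, the level was -30 − 4 = -34 dB.
Post-compression overshoot = -34 − (-36) = 2 dB.
Undo the ratio: input overshoot = 2 × 10 = 20 dB, giving input = -16 dB.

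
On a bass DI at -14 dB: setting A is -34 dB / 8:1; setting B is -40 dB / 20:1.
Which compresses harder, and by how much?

A: GR = 20 − 20/8 = 17.5 dB.
B: GR = 26 − 26/20 = 24.7 dB.
B reduces 7.2 dB more.

B, by 7.2 dB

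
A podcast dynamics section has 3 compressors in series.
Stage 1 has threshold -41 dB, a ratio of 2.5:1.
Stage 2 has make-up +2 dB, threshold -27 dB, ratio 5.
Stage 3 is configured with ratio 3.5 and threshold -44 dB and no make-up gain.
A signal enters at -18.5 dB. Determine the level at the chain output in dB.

-40 dB

Stage 1: overshoot 22.5 dB → 22.5/2.5 = 9 dB → -32 dB.
Stage 2: -32 dB ≤ -27 dB, so stage 2 doesn't engage; make-up brings it to -30 dB.
Stage 3: overshoot 14 dB → 14/3.5 = 4 dB → -40 dB.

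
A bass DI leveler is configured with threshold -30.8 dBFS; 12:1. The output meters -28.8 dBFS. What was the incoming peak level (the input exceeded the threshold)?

-6.8 dBFS

Post-compression overshoot = -28.8 − (-30.8) = 2 dB.
Input overshoot = R × output overshoot = 24 dB → input = -30.8 + 24 = -6.8 dBFS.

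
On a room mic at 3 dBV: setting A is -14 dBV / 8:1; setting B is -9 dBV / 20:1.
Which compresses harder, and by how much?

A: GR = 17 − 17/8 = 14.875 dB.
B: GR = 12 − 12/20 = 11.4 dB.
A applies 3.475 dB more gain reduction.

A, by 3.475 dB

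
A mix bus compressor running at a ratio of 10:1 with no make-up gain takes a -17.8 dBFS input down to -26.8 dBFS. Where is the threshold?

Let T be the threshold. Output overshoot = (input overshoot)/R, so -26.8 − T = (-17.8 − T)/10.
10·(-26.8 − T) = -17.8 − T → 9·T = -268 − (-17.8) = -250.2.
T = -250.2/9 = -27.8 dBFS.

-27.8 dBFS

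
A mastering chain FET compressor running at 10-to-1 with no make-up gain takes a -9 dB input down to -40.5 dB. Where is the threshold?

Let T be the threshold. Output overshoot = (input overshoot)/R, so -40.5 − T = (-9 − T)/10.
10·(-40.5 − T) = -9 − T → 9·T = -405 − (-9) = -396.
T = -396/9 = -44 dB.

-44 dB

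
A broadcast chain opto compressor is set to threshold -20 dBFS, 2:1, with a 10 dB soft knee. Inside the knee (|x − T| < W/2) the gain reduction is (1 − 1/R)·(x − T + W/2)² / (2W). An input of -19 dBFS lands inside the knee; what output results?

-19.9 dBFS

x − T + W/2 = -19 − (-20) + 5 = 6.
GR = (1 − 1/2) × 6² / 20 = 0.5 × 36 / 20 = 0.9 dB.
Output = -19 − 0.9 = -19.9 dBFS.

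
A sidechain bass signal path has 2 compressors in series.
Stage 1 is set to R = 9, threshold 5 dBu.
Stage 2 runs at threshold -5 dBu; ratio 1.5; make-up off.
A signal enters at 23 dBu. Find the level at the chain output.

3 dBu

Stage 1: 23 dBu is 18 dB over 5 dBu; at 9:1 that becomes 2 dB over, giving 7 dBu.
Stage 2: 12 dB above -5 dBu, reduced 1.5:1 to 8 dB above → 3 dBu.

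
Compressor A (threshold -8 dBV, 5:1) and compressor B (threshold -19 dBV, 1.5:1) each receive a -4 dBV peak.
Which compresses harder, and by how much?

A: 4 dB over, compressed to 0.8 dB over, so 3.2 dB of GR.
B: 15 dB over, compressed to 10 dB over, so 5 dB of GR.
B applies 1.8 dB more gain reduction.

B, by 1.8 dB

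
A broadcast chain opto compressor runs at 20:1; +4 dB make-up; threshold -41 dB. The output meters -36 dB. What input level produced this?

-21 dB

Before make-up, the level was -36 − 4 = -40 dB.
The compressed level sits -40 − (-41) = 1 dB over threshold.
Before 20:1 compression the overshoot was 1 × 20 = 20 dB, so input = -41 + 20 = -21 dB.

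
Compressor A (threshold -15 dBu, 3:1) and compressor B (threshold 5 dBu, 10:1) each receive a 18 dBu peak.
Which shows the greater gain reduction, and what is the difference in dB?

A, by 10.3 dB

A: overshoot 33 dB → output overshoot 11 dB → GR 22 dB.
B: overshoot 13 dB → output overshoot 1.3 dB → GR 11.7 dB.
A reduces 10.3 dB more.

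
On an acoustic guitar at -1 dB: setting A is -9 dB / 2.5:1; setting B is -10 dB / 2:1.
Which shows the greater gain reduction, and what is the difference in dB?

A, by 0.3 dB

A: GR = 8 − 8/2.5 = 4.8 dB.
B: GR = 9 − 9/2 = 4.5 dB.
A applies 0.3 dB more gain reduction.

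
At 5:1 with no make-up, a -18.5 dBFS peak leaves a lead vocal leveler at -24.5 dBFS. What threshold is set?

-26 dBFS

Gain reduction = -18.5 − (-24.5) = 6 dB; output overshoot = GR / (R − 1) = 6 / 4 = 1.5 dB.
Threshold = output − output overshoot = -24.5 − 1.5 = -26 dBFS.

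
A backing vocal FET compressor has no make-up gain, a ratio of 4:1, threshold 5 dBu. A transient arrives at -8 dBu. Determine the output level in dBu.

-8 dBu

-8 dBu is 13 dB below the 5 dBu threshold, so no gain reduction is applied.
Output = input = -8 dBu.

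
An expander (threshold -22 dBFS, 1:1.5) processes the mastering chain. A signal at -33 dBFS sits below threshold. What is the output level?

-38.5 dBFS

Undershoot = (-22) − (-33) = 11 dB.
At 1:1.5, that expands to 16.5 dB under threshold.
Output = -22 − 16.5 = -38.5 dBFS.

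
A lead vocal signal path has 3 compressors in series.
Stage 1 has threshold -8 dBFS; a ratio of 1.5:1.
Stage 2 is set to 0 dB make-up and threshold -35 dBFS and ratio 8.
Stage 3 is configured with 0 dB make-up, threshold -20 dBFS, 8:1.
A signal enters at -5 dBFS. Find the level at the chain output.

-31.375 dBFS

Stage 1: 3 dB above -8 dBFS, reduced 1.5:1 to 2 dB above → -6 dBFS.
Stage 2: 29 dB above -35 dBFS, reduced 8:1 to 3.625 dB above → -31.375 dBFS.
Stage 3: below threshold (-31.375 ≤ -20); passes unchanged; output -31.375 dBFS.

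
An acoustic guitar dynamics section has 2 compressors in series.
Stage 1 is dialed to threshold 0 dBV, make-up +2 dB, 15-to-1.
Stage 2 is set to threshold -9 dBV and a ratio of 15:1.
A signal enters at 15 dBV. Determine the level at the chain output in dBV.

-8.2 dBV

Stage 1: 15 dB above 0 dBV, reduced 15:1 to 1 dB above → 1 dBV; +2 dB make-up → 3 dBV.
Stage 2: 3 dBV is 12 dB over -9 dBV; at 15:1 that becomes 0.8 dB over, giving -8.2 dBV.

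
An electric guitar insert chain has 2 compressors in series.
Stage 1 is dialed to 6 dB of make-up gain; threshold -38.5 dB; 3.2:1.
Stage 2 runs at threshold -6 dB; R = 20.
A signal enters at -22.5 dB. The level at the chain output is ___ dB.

-27.5 dB

Stage 1: -22.5 dB is 16 dB over -38.5 dB; at 3.2:1 that becomes 5 dB over, giving -33.5 dB; +6 dB make-up → -27.5 dB.
Stage 2: -27.5 dB ≤ -6 dB, so stage 2 doesn't engage; output -27.5 dB.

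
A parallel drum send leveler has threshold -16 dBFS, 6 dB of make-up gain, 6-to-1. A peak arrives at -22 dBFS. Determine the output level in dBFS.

-22 dBFS is 6 dB below the -16 dBFS threshold, so no gain reduction is applied.
Make-up gain adds 6 dB: -22 + 6 = -16 dBFS.

-16 dBFS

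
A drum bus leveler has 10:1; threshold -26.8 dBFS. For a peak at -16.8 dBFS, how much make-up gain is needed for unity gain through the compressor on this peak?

9 dB

The peak compresses to -26.8 + 10/10 = -25.8 dBFS.
To reach -16.8 dBFS requires -16.8 − (-25.8) = 9 dB of make-up.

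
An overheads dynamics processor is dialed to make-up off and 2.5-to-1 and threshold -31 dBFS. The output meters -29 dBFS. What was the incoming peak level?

Post-compression overshoot = -29 − (-31) = 2 dB.
Input overshoot = R × output overshoot = 5 dB → input = -31 + 5 = -26 dBFS.

-26 dBFS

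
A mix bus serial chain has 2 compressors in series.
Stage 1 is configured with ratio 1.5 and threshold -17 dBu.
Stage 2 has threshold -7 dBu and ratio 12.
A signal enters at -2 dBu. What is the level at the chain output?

-7 dBu

Stage 1: overshoot 15 dB → 15/1.5 = 10 dB → -7 dBu.
Stage 2: -7 dBu is at or below the -7 dBu threshold — no compression; output -7 dBu.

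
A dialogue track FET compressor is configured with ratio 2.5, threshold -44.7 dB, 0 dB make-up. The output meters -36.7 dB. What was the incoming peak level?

-24.7 dB

That's 8 dB above the -44.7 dB threshold.
Undo the ratio: input overshoot = 8 × 2.5 = 20 dB, giving input = -24.7 dB.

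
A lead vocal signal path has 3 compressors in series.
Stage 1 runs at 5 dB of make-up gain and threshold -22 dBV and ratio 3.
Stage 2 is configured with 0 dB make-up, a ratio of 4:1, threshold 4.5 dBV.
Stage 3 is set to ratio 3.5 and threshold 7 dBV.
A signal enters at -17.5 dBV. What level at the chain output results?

-15.5 dBV

Stage 1: -17.5 dBV is 4.5 dB over -22 dBV; at 3:1 that becomes 1.5 dB over, giving -20.5 dBV; +5 dB make-up → -15.5 dBV.
Stage 2: -15.5 dBV ≤ 4.5 dBV, so stage 2 doesn't engage; output -15.5 dBV.
Stage 3: -15.5 dBV is at or below the 7 dBV threshold — no compression; output -15.5 dBV.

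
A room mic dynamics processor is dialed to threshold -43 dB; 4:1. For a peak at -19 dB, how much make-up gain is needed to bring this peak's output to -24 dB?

The peak compresses to -43 + 24/4 = -37 dB.
To reach -24 dB requires -24 − (-37) = 13 dB of make-up.

13 dB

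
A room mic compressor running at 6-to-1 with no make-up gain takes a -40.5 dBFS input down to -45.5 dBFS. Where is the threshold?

Input is 6 dB above T (since output overshoot × R = input overshoot: (-45.5 − T)·6 = -40.5 − T gives T = -46.5 dBFS).
Check: -46.5 + (-40.5 − (-46.5))/6 = -46.5 + 1 = -45.5 dBFS. ✓

-46.5 dBFS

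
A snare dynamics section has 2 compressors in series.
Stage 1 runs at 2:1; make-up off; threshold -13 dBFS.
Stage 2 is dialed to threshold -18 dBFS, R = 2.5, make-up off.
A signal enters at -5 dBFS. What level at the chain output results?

-14.4 dBFS

Stage 1: -5 dBFS is 8 dB over -13 dBFS; at 2:1 that becomes 4 dB over, giving -9 dBFS.
Stage 2: overshoot 9 dB → 9/2.5 = 3.6 dB → -14.4 dBFS.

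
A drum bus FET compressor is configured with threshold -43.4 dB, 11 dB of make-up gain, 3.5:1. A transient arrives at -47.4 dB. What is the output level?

-36.4 dB

-47.4 dB is 4 dB below the -43.4 dB threshold, so no gain reduction is applied.
Make-up gain adds 11 dB: -47.4 + 11 = -36.4 dB.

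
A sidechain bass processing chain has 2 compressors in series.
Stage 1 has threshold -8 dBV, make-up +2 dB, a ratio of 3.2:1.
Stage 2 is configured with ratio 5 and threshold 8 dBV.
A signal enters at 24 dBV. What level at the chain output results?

4 dBV

Stage 1: 32 dB above -8 dBV, reduced 3.2:1 to 10 dB above → 2 dBV; +2 dB make-up → 4 dBV.
Stage 2: 4 dBV ≤ 8 dBV, so stage 2 doesn't engage; output 4 dBV.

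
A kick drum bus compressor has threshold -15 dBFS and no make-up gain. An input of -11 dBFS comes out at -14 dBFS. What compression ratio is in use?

Input overshoot = -11 − (-15) = 4 dB; output overshoot = -14 − (-15) = 1 dB.
Ratio = 4 / 1 = 4.

4:1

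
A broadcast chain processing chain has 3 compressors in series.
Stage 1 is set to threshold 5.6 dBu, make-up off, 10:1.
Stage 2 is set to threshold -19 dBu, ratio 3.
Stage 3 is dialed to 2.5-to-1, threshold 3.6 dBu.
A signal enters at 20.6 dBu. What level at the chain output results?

-10.3 dBu

Stage 1: 15 dB above 5.6 dBu, reduced 10:1 to 1.5 dB above → 7.1 dBu.
Stage 2: 7.1 dBu is 26.1 dB over -19 dBu; at 3:1 that becomes 8.7 dB over, giving -10.3 dBu.
Stage 3: -10.3 dBu ≤ 3.6 dBu, so stage 3 doesn't engage; output -10.3 dBu.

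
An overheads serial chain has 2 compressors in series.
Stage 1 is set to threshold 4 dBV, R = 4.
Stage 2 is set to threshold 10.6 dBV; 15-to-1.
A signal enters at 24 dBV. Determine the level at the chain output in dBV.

Stage 1: overshoot 20 dB → 20/4 = 5 dB → 9 dBV.
Stage 2: below threshold (9 ≤ 10.6); passes unchanged; output 9 dBV.

9 dBV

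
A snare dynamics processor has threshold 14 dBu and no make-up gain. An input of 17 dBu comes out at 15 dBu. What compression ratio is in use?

3:1

Input overshoot = 17 − 14 = 3 dB; output overshoot = 15 − 14 = 1 dB.
Ratio = 3 / 1 = 3.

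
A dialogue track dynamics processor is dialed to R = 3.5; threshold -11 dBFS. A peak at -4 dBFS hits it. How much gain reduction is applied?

5 dB

-4 dBFS exceeds the threshold by 7 dB.
At 3.5:1, output sits 7/3.5 = 2 dB above threshold.
GR = overshoot in − overshoot out = 7 − 2 = 5 dB.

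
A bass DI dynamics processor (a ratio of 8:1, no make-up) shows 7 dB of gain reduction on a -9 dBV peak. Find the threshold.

Let T be the threshold. Output overshoot = (input overshoot)/R, so -16 − T = (-9 − T)/8.
8·(-16 − T) = -9 − T → 7·T = -128 − (-9) = -119.
T = -119/7 = -17 dBV.

-17 dBV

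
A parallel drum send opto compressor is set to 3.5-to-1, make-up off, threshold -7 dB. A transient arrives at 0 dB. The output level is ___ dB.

0 dB sits 7 dB over threshold.
3.5:1 compression reduces that to 7/3.5 = 2 dB over.
Output = -7 + 2 = -5 dB.

-5 dB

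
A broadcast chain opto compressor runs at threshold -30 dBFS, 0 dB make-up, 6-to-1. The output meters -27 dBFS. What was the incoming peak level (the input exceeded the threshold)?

Post-compression overshoot = -27 − (-30) = 3 dB.
Before 6:1 compression the overshoot was 3 × 6 = 18 dB, so input = -30 + 18 = -12 dBFS.

-12 dBFS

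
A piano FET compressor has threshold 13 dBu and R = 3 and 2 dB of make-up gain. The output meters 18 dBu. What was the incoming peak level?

Before make-up, the level was 18 − 2 = 16 dBu.
That's 3 dB above the 13 dBu threshold.
Undo the ratio: input overshoot = 3 × 3 = 9 dB, giving input = 22 dBu.

22 dBu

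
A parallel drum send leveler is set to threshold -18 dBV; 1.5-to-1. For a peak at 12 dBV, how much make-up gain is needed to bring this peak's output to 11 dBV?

9 dB

Without make-up, output = threshold + overshoot/1.5 = -18 + 20 = 2 dBV.
Gap to target: 9 dB.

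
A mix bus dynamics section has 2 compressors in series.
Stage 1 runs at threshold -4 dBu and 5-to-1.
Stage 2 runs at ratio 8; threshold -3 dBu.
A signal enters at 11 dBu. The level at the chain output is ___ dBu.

Stage 1: 15 dB above -4 dBu, reduced 5:1 to 3 dB above → -1 dBu.
Stage 2: 2 dB above -3 dBu, reduced 8:1 to 0.25 dB above → -2.75 dBu.

-2.75 dBu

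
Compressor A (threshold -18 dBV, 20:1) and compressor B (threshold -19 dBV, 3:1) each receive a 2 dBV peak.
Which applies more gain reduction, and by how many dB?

A: GR = 20 − 20/20 = 19 dB.
B: GR = 21 − 21/3 = 14 dB.
A reduces 5 dB more.

A, by 5 dB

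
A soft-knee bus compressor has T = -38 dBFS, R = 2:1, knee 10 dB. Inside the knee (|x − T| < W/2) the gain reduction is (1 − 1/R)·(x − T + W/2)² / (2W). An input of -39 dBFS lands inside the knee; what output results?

x − T + W/2 = -39 − (-38) + 5 = 4.
GR = (1 − 1/2) × 4² / 20 = 0.5 × 16 / 20 = 0.4 dB.
Output = -39 − 0.4 = -39.4 dBFS.

-39.4 dBFS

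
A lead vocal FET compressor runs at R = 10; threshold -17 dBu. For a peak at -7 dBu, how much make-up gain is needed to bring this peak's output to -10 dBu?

6 dB

Overshoot 10 dB → 10/10 = 1 dB after compression, so the compressed level is -17 + 1 = -16 dBu.
Make-up = target − compressed = -10 − (-16) = 6 dB.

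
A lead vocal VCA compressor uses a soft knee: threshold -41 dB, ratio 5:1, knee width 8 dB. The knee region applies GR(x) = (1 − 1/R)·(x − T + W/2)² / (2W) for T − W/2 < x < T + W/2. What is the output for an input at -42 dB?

-42.45 dB

x − T + W/2 = -42 − (-41) + 4 = 3.
GR = (1 − 1/5) × 3² / 16 = 0.8 × 9 / 16 = 0.45 dB.
Output = -42 − 0.45 = -42.45 dB.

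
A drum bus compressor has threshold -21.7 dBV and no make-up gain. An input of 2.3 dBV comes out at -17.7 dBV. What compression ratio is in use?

6:1

Input overshoot = 2.3 − (-21.7) = 24 dB; output overshoot = -17.7 − (-21.7) = 4 dB.
Ratio = 24 / 4 = 6.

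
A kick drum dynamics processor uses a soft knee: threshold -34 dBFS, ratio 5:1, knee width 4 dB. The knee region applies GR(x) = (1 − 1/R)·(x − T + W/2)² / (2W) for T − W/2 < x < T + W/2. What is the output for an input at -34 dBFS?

-34.4 dBFS

x − T + W/2 = -34 − (-34) + 2 = 2.
GR = (1 − 1/5) × 2² / 8 = 0.8 × 4 / 8 = 0.4 dB.
Output = -34 − 0.4 = -34.4 dBFS.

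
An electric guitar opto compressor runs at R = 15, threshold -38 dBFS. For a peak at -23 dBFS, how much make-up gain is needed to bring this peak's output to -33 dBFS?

The peak compresses to -38 + 15/15 = -37 dBFS.
To reach -33 dBFS requires -33 − (-37) = 4 dB of make-up.

4 dB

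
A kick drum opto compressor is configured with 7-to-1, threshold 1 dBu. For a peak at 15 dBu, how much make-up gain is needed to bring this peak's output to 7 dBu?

Overshoot 14 dB → 14/7 = 2 dB after compression, so the compressed level is 1 + 2 = 3 dBu.
Make-up = target − compressed = 7 − 3 = 4 dB.

4 dB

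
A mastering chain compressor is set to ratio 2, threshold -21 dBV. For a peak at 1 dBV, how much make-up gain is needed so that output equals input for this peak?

The peak compresses to -21 + 22/2 = -10 dBV.
To reach 1 dBV requires 1 − (-10) = 11 dB of make-up.

11 dB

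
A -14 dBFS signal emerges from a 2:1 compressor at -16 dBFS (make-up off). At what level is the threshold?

-18 dBFS

Let T be the threshold. Output overshoot = (input overshoot)/R, so -16 − T = (-14 − T)/2.
2·(-16 − T) = -14 − T → 1·T = -32 − (-14) = -18.
T = -18/1 = -18 dBFS.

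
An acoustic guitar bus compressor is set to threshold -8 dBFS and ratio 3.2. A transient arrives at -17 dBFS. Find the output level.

-17 dBFS is 9 dB below the -8 dBFS threshold, so no gain reduction is applied.
Output = input = -17 dBFS.

-17 dBFS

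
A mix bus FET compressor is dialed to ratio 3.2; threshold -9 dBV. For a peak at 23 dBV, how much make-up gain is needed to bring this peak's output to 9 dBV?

Overshoot 32 dB → 32/3.2 = 10 dB after compression, so the compressed level is -9 + 10 = 1 dBV.
Make-up = target − compressed = 9 − 1 = 8 dB.

8 dB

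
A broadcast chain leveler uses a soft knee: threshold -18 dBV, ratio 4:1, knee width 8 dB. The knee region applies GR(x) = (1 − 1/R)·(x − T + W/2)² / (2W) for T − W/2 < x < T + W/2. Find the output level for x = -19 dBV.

-19.421875 dBV

x − T + W/2 = -19 − (-18) + 4 = 3.
GR = (1 − 1/4) × 3² / 16 = 0.75 × 9 / 16 = 0.421875 dB.
Output = -19 − 0.421875 = -19.421875 dBV.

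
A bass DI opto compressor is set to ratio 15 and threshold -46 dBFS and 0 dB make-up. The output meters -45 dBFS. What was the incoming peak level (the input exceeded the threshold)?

-31 dBFS

The compressed level sits -45 − (-46) = 1 dB over threshold.
Undo the ratio: input overshoot = 1 × 15 = 15 dB, giving input = -31 dBFS.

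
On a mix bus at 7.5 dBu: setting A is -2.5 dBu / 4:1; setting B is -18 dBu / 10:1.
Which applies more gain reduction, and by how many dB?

A: overshoot 10 dB → output overshoot 2.5 dB → GR 7.5 dB.
B: overshoot 25.5 dB → output overshoot 2.55 dB → GR 22.95 dB.
B applies 15.45 dB more gain reduction.

B, by 15.45 dB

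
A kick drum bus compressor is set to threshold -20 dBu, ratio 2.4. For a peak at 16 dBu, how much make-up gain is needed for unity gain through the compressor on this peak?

The peak compresses to -20 + 36/2.4 = -5 dBu.
To reach 16 dBu requires 16 − (-5) = 21 dB of make-up.

21 dB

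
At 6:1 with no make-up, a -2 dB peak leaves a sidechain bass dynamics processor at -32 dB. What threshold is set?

Input is 36 dB above T (since output overshoot × R = input overshoot: (-32 − T)·6 = -2 − T gives T = -38 dB).
Check: -38 + (-2 − (-38))/6 = -38 + 6 = -32 dB. ✓

-38 dB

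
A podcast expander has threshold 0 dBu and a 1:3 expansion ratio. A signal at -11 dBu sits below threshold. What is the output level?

The input is 11 dB below the 0 dBu threshold.
A 1:3 expander multiplies undershoot by 3: 11 × 3 = 33 dB below threshold.
Output = 0 − 33 = -33 dBu.

-33 dBu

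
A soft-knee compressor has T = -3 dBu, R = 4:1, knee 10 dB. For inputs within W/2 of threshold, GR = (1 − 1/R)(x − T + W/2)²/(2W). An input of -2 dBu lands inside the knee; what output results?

x − T + W/2 = -2 − (-3) + 5 = 6.
GR = (1 − 1/4) × 6² / 20 = 0.75 × 36 / 20 = 1.35 dB.
Output = -2 − 1.35 = -3.35 dBu.

-3.35 dBu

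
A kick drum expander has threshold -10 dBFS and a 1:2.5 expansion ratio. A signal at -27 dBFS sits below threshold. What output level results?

-52.5 dBFS

Undershoot = (-10) − (-27) = 17 dB.
At 1:2.5, that expands to 42.5 dB under threshold.
Output = -10 − 42.5 = -52.5 dBFS.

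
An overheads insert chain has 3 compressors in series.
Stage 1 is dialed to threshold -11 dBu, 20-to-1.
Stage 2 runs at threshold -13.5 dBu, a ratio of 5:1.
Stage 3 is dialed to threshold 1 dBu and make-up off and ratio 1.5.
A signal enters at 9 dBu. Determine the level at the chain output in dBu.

-12.8 dBu

Stage 1: 20 dB above -11 dBu, reduced 20:1 to 1 dB above → -10 dBu.
Stage 2: 3.5 dB above -13.5 dBu, reduced 5:1 to 0.7 dB above → -12.8 dBu.
Stage 3: -12.8 dBu ≤ 1 dBu, so stage 3 doesn't engage; output -12.8 dBu.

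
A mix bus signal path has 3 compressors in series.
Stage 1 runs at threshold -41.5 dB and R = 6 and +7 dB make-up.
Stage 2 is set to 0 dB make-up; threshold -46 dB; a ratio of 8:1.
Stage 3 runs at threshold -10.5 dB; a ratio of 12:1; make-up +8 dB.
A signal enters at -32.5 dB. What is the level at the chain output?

Stage 1: 9 dB above -41.5 dB, reduced 6:1 to 1.5 dB above → -40 dB; +7 dB make-up → -33 dB.
Stage 2: -33 dB is 13 dB over -46 dB; at 8:1 that becomes 1.625 dB over, giving -44.375 dB.
Stage 3: below threshold (-44.375 ≤ -10.5); passes unchanged; make-up brings it to -36.375 dB.

-36.375 dB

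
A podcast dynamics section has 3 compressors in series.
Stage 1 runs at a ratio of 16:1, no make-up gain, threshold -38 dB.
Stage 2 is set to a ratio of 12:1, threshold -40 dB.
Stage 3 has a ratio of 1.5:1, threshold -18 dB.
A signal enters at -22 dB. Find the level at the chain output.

Stage 1: -22 dB is 16 dB over -38 dB; at 16:1 that becomes 1 dB over, giving -37 dB.
Stage 2: 3 dB above -40 dB, reduced 12:1 to 0.25 dB above → -39.75 dB.
Stage 3: below threshold (-39.75 ≤ -18); passes unchanged; output -39.75 dB.

-39.75 dB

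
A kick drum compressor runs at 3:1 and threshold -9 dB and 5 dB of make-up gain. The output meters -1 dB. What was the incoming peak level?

Remove make-up: -1 − 5 = -6 dB.
Post-compression overshoot = -6 − (-9) = 3 dB.
Undo the ratio: input overshoot = 3 × 3 = 9 dB, giving input = 0 dB.

0 dB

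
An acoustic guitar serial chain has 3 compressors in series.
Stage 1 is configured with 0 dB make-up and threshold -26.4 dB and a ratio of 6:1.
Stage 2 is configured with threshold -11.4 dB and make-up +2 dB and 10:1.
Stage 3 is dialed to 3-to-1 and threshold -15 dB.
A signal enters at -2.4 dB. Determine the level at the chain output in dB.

Stage 1: 24 dB above -26.4 dB, reduced 6:1 to 4 dB above → -22.4 dB.
Stage 2: -22.4 dB ≤ -11.4 dB, so stage 2 doesn't engage; make-up brings it to -20.4 dB.
Stage 3: -20.4 dB is at or below the -15 dB threshold — no compression; output -20.4 dB.

-20.4 dB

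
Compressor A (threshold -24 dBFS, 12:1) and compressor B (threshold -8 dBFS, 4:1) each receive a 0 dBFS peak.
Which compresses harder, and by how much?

A: 24 dB over, compressed to 2 dB over, so 22 dB of GR.
B: 8 dB over, compressed to 2 dB over, so 6 dB of GR.
A applies 16 dB more gain reduction.

A, by 16 dB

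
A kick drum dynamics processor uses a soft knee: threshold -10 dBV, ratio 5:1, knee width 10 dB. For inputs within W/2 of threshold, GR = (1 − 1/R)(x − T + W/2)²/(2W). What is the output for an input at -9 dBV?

x − T + W/2 = -9 − (-10) + 5 = 6.
GR = (1 − 1/5) × 6² / 20 = 0.8 × 36 / 20 = 1.44 dB.
Output = -9 − 1.44 = -10.44 dBV.

-10.44 dBV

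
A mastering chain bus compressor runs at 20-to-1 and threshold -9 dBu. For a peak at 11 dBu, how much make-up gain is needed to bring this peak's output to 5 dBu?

13 dB

Overshoot 20 dB → 20/20 = 1 dB after compression, so the compressed level is -9 + 1 = -8 dBu.
Make-up = target − compressed = 5 − (-8) = 13 dB.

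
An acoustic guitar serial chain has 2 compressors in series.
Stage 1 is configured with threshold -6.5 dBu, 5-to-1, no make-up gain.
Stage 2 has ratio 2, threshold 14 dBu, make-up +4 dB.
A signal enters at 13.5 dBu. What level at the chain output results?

Stage 1: 13.5 dBu is 20 dB over -6.5 dBu; at 5:1 that becomes 4 dB over, giving -2.5 dBu.
Stage 2: below threshold (-2.5 ≤ 14); passes unchanged; make-up brings it to 1.5 dBu.

1.5 dBu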